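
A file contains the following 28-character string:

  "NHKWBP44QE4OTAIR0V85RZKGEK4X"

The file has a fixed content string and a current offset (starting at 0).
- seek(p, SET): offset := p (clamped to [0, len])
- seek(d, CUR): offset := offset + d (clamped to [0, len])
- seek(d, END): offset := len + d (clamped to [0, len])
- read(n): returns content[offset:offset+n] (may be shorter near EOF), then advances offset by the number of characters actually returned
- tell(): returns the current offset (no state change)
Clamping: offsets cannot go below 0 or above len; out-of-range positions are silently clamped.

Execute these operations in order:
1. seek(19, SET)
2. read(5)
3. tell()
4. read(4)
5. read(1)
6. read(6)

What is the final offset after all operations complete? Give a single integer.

Answer: 28

Derivation:
After 1 (seek(19, SET)): offset=19
After 2 (read(5)): returned '5RZKG', offset=24
After 3 (tell()): offset=24
After 4 (read(4)): returned 'EK4X', offset=28
After 5 (read(1)): returned '', offset=28
After 6 (read(6)): returned '', offset=28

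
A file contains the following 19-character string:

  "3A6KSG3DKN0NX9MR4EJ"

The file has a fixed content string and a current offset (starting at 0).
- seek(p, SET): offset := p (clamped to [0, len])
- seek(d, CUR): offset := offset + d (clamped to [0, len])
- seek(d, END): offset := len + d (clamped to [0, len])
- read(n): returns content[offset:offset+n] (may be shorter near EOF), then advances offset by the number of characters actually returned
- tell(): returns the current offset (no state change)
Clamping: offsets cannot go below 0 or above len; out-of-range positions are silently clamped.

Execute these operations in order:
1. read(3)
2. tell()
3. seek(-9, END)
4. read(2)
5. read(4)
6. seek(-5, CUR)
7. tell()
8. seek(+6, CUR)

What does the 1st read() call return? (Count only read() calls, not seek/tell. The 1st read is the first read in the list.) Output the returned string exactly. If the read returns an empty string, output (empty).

Answer: 3A6

Derivation:
After 1 (read(3)): returned '3A6', offset=3
After 2 (tell()): offset=3
After 3 (seek(-9, END)): offset=10
After 4 (read(2)): returned '0N', offset=12
After 5 (read(4)): returned 'X9MR', offset=16
After 6 (seek(-5, CUR)): offset=11
After 7 (tell()): offset=11
After 8 (seek(+6, CUR)): offset=17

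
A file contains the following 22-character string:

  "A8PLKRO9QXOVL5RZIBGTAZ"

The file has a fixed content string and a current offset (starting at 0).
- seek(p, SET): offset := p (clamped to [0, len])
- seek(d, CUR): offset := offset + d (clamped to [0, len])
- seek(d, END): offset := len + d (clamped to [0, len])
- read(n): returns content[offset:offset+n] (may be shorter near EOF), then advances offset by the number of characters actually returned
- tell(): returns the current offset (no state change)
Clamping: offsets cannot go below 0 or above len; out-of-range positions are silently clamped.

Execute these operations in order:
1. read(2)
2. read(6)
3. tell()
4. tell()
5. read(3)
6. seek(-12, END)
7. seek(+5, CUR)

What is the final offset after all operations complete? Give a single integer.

Answer: 15

Derivation:
After 1 (read(2)): returned 'A8', offset=2
After 2 (read(6)): returned 'PLKRO9', offset=8
After 3 (tell()): offset=8
After 4 (tell()): offset=8
After 5 (read(3)): returned 'QXO', offset=11
After 6 (seek(-12, END)): offset=10
After 7 (seek(+5, CUR)): offset=15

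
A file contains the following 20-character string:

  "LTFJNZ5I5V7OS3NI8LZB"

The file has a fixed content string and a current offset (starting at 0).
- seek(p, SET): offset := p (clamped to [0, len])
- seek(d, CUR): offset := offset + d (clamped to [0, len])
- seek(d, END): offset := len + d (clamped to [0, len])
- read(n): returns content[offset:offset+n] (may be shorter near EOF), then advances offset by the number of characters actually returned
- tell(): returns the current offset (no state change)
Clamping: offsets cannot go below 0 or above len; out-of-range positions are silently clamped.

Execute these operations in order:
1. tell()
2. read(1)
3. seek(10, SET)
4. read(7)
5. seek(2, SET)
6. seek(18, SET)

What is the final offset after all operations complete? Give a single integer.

Answer: 18

Derivation:
After 1 (tell()): offset=0
After 2 (read(1)): returned 'L', offset=1
After 3 (seek(10, SET)): offset=10
After 4 (read(7)): returned '7OS3NI8', offset=17
After 5 (seek(2, SET)): offset=2
After 6 (seek(18, SET)): offset=18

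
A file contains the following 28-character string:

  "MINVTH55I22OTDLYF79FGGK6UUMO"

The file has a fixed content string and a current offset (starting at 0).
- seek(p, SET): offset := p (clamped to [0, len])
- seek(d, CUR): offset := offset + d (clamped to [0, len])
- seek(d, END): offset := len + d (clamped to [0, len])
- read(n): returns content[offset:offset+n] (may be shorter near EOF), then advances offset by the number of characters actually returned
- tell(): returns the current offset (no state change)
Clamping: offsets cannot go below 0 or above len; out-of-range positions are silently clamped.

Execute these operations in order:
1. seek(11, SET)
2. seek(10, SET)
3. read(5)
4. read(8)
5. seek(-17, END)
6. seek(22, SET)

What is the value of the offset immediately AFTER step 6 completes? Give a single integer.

After 1 (seek(11, SET)): offset=11
After 2 (seek(10, SET)): offset=10
After 3 (read(5)): returned '2OTDL', offset=15
After 4 (read(8)): returned 'YF79FGGK', offset=23
After 5 (seek(-17, END)): offset=11
After 6 (seek(22, SET)): offset=22

Answer: 22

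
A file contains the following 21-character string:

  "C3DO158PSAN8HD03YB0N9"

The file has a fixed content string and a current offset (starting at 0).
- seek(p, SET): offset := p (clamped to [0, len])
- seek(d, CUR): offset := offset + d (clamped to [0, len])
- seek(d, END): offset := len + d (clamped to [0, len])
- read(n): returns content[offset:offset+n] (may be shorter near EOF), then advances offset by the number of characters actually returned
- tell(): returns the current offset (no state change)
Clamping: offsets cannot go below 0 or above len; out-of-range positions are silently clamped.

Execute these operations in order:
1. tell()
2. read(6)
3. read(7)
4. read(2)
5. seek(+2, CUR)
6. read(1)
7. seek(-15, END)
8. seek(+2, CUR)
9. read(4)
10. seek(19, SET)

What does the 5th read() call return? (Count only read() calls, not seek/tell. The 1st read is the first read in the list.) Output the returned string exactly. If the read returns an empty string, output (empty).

Answer: SAN8

Derivation:
After 1 (tell()): offset=0
After 2 (read(6)): returned 'C3DO15', offset=6
After 3 (read(7)): returned '8PSAN8H', offset=13
After 4 (read(2)): returned 'D0', offset=15
After 5 (seek(+2, CUR)): offset=17
After 6 (read(1)): returned 'B', offset=18
After 7 (seek(-15, END)): offset=6
After 8 (seek(+2, CUR)): offset=8
After 9 (read(4)): returned 'SAN8', offset=12
After 10 (seek(19, SET)): offset=19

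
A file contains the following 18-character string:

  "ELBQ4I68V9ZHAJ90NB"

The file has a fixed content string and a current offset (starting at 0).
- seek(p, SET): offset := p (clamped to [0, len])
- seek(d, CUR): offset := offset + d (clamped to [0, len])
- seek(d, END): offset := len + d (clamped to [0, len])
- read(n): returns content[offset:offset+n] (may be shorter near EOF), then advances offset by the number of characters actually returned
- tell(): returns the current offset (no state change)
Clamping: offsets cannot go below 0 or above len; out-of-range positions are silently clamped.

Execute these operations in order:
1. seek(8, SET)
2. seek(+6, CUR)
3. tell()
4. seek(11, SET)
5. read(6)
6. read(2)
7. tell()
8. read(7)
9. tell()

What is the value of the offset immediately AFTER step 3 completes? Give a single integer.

Answer: 14

Derivation:
After 1 (seek(8, SET)): offset=8
After 2 (seek(+6, CUR)): offset=14
After 3 (tell()): offset=14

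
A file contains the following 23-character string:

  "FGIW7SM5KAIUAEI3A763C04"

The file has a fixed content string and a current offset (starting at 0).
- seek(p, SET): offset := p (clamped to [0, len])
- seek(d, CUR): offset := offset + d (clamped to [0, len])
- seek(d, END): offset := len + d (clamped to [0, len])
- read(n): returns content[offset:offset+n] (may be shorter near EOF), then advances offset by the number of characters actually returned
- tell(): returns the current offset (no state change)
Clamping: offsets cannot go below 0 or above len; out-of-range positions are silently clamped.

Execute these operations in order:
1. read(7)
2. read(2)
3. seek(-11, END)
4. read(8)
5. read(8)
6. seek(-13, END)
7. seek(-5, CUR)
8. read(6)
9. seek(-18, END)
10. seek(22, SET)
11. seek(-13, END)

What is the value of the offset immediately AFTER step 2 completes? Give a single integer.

After 1 (read(7)): returned 'FGIW7SM', offset=7
After 2 (read(2)): returned '5K', offset=9

Answer: 9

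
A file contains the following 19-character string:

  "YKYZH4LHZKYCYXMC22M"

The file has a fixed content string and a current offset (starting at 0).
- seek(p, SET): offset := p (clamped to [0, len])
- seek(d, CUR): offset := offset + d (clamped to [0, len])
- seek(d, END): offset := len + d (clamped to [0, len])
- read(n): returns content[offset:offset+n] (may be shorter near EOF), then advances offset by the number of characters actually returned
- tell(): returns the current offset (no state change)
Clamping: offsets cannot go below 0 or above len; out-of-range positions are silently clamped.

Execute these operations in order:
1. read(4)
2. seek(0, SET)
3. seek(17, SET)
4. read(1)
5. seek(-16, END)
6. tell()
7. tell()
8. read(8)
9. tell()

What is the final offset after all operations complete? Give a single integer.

After 1 (read(4)): returned 'YKYZ', offset=4
After 2 (seek(0, SET)): offset=0
After 3 (seek(17, SET)): offset=17
After 4 (read(1)): returned '2', offset=18
After 5 (seek(-16, END)): offset=3
After 6 (tell()): offset=3
After 7 (tell()): offset=3
After 8 (read(8)): returned 'ZH4LHZKY', offset=11
After 9 (tell()): offset=11

Answer: 11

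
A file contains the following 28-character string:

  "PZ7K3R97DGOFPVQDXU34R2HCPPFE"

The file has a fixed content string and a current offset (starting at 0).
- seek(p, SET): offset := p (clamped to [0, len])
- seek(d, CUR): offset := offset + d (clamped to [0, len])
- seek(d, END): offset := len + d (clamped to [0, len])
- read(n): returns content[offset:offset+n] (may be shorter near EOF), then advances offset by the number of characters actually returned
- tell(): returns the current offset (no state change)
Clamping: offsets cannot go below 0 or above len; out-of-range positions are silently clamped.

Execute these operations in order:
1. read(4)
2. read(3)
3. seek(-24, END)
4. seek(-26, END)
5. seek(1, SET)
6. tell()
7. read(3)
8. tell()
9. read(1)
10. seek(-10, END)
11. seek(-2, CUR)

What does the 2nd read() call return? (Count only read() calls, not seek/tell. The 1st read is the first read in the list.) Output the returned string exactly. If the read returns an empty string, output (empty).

After 1 (read(4)): returned 'PZ7K', offset=4
After 2 (read(3)): returned '3R9', offset=7
After 3 (seek(-24, END)): offset=4
After 4 (seek(-26, END)): offset=2
After 5 (seek(1, SET)): offset=1
After 6 (tell()): offset=1
After 7 (read(3)): returned 'Z7K', offset=4
After 8 (tell()): offset=4
After 9 (read(1)): returned '3', offset=5
After 10 (seek(-10, END)): offset=18
After 11 (seek(-2, CUR)): offset=16

Answer: 3R9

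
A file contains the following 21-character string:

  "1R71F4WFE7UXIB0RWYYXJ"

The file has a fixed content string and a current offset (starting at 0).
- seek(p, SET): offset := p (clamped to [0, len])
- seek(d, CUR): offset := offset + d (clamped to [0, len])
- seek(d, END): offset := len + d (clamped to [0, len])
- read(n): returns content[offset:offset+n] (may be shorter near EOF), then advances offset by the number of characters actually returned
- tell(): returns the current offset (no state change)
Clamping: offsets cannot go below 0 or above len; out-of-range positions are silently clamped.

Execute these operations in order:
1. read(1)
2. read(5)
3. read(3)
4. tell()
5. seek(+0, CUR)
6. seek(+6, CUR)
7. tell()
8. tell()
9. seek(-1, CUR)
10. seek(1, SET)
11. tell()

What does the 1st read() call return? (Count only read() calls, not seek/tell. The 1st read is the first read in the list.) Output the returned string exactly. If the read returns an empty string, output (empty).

Answer: 1

Derivation:
After 1 (read(1)): returned '1', offset=1
After 2 (read(5)): returned 'R71F4', offset=6
After 3 (read(3)): returned 'WFE', offset=9
After 4 (tell()): offset=9
After 5 (seek(+0, CUR)): offset=9
After 6 (seek(+6, CUR)): offset=15
After 7 (tell()): offset=15
After 8 (tell()): offset=15
After 9 (seek(-1, CUR)): offset=14
After 10 (seek(1, SET)): offset=1
After 11 (tell()): offset=1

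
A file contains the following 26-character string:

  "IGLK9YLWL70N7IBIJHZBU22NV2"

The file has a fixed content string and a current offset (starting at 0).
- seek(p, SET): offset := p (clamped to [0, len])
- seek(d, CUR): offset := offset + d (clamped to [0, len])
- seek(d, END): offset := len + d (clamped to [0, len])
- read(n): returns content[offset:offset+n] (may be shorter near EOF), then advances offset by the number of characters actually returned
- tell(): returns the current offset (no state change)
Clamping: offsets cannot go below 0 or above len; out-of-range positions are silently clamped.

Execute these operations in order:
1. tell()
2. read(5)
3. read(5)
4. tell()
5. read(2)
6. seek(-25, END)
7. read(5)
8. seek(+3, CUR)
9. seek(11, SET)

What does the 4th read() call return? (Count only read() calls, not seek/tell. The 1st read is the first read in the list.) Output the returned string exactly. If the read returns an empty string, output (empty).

Answer: GLK9Y

Derivation:
After 1 (tell()): offset=0
After 2 (read(5)): returned 'IGLK9', offset=5
After 3 (read(5)): returned 'YLWL7', offset=10
After 4 (tell()): offset=10
After 5 (read(2)): returned '0N', offset=12
After 6 (seek(-25, END)): offset=1
After 7 (read(5)): returned 'GLK9Y', offset=6
After 8 (seek(+3, CUR)): offset=9
After 9 (seek(11, SET)): offset=11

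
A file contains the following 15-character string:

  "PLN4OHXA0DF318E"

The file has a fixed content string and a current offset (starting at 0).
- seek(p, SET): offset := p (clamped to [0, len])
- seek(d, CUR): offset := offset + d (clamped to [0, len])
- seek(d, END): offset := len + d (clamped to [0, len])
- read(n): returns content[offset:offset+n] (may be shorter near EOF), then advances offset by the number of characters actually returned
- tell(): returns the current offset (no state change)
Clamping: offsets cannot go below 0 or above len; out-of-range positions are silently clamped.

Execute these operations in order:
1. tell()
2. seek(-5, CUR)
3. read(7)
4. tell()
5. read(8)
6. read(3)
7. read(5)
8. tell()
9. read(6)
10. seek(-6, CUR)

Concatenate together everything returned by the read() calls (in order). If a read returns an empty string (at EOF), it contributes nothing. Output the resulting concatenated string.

Answer: PLN4OHXA0DF318E

Derivation:
After 1 (tell()): offset=0
After 2 (seek(-5, CUR)): offset=0
After 3 (read(7)): returned 'PLN4OHX', offset=7
After 4 (tell()): offset=7
After 5 (read(8)): returned 'A0DF318E', offset=15
After 6 (read(3)): returned '', offset=15
After 7 (read(5)): returned '', offset=15
After 8 (tell()): offset=15
After 9 (read(6)): returned '', offset=15
After 10 (seek(-6, CUR)): offset=9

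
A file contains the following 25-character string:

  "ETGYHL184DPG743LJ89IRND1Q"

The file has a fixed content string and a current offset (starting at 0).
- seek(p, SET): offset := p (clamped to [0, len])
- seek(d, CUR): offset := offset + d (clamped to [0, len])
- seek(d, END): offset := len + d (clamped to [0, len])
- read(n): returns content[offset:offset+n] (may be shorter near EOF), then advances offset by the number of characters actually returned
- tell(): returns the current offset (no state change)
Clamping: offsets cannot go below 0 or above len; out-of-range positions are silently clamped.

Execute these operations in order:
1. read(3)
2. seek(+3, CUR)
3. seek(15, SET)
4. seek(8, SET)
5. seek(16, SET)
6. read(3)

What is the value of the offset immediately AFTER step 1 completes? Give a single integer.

After 1 (read(3)): returned 'ETG', offset=3

Answer: 3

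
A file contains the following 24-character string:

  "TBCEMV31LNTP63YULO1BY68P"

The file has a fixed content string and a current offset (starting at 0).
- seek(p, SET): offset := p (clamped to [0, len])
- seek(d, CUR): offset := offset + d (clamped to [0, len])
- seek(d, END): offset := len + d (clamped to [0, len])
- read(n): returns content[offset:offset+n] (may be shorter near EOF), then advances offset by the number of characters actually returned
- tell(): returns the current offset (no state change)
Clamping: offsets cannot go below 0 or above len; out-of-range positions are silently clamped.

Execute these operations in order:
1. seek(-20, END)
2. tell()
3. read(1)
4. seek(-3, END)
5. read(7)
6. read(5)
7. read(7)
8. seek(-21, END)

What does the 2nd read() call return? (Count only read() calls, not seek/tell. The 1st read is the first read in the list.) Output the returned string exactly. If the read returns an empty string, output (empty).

After 1 (seek(-20, END)): offset=4
After 2 (tell()): offset=4
After 3 (read(1)): returned 'M', offset=5
After 4 (seek(-3, END)): offset=21
After 5 (read(7)): returned '68P', offset=24
After 6 (read(5)): returned '', offset=24
After 7 (read(7)): returned '', offset=24
After 8 (seek(-21, END)): offset=3

Answer: 68P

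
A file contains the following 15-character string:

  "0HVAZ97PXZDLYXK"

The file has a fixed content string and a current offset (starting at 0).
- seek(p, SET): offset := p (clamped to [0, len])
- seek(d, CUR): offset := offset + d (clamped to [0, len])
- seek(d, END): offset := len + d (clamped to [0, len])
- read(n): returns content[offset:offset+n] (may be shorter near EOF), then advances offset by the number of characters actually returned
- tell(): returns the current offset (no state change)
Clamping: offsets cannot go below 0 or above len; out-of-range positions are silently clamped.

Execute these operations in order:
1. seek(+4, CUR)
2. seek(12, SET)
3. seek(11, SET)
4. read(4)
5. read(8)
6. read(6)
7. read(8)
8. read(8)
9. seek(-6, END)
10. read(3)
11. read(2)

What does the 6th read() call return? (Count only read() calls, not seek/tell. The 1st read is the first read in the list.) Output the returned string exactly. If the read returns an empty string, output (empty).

After 1 (seek(+4, CUR)): offset=4
After 2 (seek(12, SET)): offset=12
After 3 (seek(11, SET)): offset=11
After 4 (read(4)): returned 'LYXK', offset=15
After 5 (read(8)): returned '', offset=15
After 6 (read(6)): returned '', offset=15
After 7 (read(8)): returned '', offset=15
After 8 (read(8)): returned '', offset=15
After 9 (seek(-6, END)): offset=9
After 10 (read(3)): returned 'ZDL', offset=12
After 11 (read(2)): returned 'YX', offset=14

Answer: ZDL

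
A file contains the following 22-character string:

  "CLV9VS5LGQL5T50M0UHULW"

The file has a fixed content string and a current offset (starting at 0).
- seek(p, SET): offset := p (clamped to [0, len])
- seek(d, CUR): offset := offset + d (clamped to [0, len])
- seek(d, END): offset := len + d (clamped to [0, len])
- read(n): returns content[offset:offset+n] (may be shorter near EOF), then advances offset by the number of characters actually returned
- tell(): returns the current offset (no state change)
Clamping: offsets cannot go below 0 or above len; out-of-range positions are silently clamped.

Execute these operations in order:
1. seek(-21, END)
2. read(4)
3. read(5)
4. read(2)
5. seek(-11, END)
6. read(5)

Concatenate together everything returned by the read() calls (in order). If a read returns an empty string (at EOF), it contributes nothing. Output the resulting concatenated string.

Answer: LV9VS5LGQL55T50M

Derivation:
After 1 (seek(-21, END)): offset=1
After 2 (read(4)): returned 'LV9V', offset=5
After 3 (read(5)): returned 'S5LGQ', offset=10
After 4 (read(2)): returned 'L5', offset=12
After 5 (seek(-11, END)): offset=11
After 6 (read(5)): returned '5T50M', offset=16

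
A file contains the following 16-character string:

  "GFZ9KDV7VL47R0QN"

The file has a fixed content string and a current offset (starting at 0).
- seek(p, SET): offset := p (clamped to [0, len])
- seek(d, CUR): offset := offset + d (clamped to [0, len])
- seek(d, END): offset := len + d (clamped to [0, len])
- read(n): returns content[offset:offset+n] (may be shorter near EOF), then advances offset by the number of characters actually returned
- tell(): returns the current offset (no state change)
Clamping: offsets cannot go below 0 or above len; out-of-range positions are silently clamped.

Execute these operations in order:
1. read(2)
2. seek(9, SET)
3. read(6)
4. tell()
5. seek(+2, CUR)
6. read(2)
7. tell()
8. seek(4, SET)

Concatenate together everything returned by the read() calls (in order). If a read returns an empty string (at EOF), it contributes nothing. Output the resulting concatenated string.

Answer: GFL47R0Q

Derivation:
After 1 (read(2)): returned 'GF', offset=2
After 2 (seek(9, SET)): offset=9
After 3 (read(6)): returned 'L47R0Q', offset=15
After 4 (tell()): offset=15
After 5 (seek(+2, CUR)): offset=16
After 6 (read(2)): returned '', offset=16
After 7 (tell()): offset=16
After 8 (seek(4, SET)): offset=4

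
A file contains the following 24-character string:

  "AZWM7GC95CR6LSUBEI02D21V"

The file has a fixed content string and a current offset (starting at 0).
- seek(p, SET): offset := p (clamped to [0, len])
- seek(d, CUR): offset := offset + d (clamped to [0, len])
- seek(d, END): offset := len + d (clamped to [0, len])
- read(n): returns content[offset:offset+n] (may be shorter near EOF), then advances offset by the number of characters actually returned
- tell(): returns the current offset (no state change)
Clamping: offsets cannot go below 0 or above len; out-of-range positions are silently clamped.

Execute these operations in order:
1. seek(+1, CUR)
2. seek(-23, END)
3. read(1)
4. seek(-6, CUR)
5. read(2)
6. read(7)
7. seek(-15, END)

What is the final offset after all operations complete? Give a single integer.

Answer: 9

Derivation:
After 1 (seek(+1, CUR)): offset=1
After 2 (seek(-23, END)): offset=1
After 3 (read(1)): returned 'Z', offset=2
After 4 (seek(-6, CUR)): offset=0
After 5 (read(2)): returned 'AZ', offset=2
After 6 (read(7)): returned 'WM7GC95', offset=9
After 7 (seek(-15, END)): offset=9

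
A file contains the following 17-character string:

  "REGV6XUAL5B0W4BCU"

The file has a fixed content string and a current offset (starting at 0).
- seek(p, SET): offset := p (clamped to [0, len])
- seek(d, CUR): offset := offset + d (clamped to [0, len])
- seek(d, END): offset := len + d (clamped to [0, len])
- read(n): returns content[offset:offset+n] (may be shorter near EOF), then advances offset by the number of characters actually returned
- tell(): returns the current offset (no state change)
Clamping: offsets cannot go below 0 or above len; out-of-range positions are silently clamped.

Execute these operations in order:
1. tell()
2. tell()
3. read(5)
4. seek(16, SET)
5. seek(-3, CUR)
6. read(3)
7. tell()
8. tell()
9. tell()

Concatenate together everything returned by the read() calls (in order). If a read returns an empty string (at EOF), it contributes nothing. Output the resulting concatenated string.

After 1 (tell()): offset=0
After 2 (tell()): offset=0
After 3 (read(5)): returned 'REGV6', offset=5
After 4 (seek(16, SET)): offset=16
After 5 (seek(-3, CUR)): offset=13
After 6 (read(3)): returned '4BC', offset=16
After 7 (tell()): offset=16
After 8 (tell()): offset=16
After 9 (tell()): offset=16

Answer: REGV64BC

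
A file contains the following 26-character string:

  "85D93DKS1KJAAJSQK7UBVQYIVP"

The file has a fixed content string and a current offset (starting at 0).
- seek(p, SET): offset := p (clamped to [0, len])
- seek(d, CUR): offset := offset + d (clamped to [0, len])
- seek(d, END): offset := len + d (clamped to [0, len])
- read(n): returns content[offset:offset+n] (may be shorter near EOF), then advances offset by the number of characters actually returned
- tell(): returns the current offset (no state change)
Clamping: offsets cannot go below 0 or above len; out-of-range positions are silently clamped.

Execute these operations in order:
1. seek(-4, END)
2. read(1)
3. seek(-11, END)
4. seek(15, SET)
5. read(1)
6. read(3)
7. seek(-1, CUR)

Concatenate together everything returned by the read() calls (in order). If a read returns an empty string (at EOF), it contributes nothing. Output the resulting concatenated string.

Answer: YQK7U

Derivation:
After 1 (seek(-4, END)): offset=22
After 2 (read(1)): returned 'Y', offset=23
After 3 (seek(-11, END)): offset=15
After 4 (seek(15, SET)): offset=15
After 5 (read(1)): returned 'Q', offset=16
After 6 (read(3)): returned 'K7U', offset=19
After 7 (seek(-1, CUR)): offset=18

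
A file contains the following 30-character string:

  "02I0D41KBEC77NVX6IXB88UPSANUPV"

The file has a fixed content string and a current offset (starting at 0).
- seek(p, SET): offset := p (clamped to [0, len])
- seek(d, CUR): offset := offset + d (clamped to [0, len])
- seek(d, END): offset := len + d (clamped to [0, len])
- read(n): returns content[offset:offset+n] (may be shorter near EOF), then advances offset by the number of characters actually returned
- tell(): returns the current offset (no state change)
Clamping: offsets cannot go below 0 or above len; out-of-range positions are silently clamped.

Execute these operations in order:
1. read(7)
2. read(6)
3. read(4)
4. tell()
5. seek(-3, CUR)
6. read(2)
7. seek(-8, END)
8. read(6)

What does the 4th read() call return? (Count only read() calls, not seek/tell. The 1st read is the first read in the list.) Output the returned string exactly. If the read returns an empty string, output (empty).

After 1 (read(7)): returned '02I0D41', offset=7
After 2 (read(6)): returned 'KBEC77', offset=13
After 3 (read(4)): returned 'NVX6', offset=17
After 4 (tell()): offset=17
After 5 (seek(-3, CUR)): offset=14
After 6 (read(2)): returned 'VX', offset=16
After 7 (seek(-8, END)): offset=22
After 8 (read(6)): returned 'UPSANU', offset=28

Answer: VX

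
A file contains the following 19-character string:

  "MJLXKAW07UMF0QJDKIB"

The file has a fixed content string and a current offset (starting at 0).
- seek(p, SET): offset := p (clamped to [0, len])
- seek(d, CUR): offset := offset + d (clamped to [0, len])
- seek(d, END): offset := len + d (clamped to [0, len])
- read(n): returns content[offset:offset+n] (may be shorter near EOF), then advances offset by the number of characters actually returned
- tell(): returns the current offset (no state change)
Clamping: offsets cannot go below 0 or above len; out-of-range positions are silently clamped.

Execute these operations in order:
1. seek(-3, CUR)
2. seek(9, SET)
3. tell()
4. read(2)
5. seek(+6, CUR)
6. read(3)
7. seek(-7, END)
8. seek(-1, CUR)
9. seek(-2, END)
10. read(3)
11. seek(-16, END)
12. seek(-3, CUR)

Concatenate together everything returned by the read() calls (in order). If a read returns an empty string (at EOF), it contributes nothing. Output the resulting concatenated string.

After 1 (seek(-3, CUR)): offset=0
After 2 (seek(9, SET)): offset=9
After 3 (tell()): offset=9
After 4 (read(2)): returned 'UM', offset=11
After 5 (seek(+6, CUR)): offset=17
After 6 (read(3)): returned 'IB', offset=19
After 7 (seek(-7, END)): offset=12
After 8 (seek(-1, CUR)): offset=11
After 9 (seek(-2, END)): offset=17
After 10 (read(3)): returned 'IB', offset=19
After 11 (seek(-16, END)): offset=3
After 12 (seek(-3, CUR)): offset=0

Answer: UMIBIB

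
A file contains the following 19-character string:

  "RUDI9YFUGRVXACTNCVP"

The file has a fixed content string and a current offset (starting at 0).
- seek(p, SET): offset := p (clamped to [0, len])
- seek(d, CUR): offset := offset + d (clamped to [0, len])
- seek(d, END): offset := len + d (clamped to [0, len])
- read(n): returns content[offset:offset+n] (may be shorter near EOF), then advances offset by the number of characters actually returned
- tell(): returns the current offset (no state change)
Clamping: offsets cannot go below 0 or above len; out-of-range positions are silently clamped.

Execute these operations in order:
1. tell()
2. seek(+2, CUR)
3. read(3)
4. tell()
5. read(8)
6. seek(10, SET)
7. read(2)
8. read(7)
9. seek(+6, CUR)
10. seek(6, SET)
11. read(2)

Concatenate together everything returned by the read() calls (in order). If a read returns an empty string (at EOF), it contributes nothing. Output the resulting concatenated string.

After 1 (tell()): offset=0
After 2 (seek(+2, CUR)): offset=2
After 3 (read(3)): returned 'DI9', offset=5
After 4 (tell()): offset=5
After 5 (read(8)): returned 'YFUGRVXA', offset=13
After 6 (seek(10, SET)): offset=10
After 7 (read(2)): returned 'VX', offset=12
After 8 (read(7)): returned 'ACTNCVP', offset=19
After 9 (seek(+6, CUR)): offset=19
After 10 (seek(6, SET)): offset=6
After 11 (read(2)): returned 'FU', offset=8

Answer: DI9YFUGRVXAVXACTNCVPFU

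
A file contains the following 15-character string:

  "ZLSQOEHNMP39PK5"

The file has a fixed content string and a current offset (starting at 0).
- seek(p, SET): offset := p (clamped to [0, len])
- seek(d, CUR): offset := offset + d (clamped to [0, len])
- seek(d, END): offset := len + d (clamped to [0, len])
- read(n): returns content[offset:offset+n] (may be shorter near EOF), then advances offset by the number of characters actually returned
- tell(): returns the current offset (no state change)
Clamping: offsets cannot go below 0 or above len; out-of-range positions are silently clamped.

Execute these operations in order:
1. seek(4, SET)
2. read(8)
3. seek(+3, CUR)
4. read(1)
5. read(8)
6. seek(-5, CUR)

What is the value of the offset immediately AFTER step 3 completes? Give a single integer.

After 1 (seek(4, SET)): offset=4
After 2 (read(8)): returned 'OEHNMP39', offset=12
After 3 (seek(+3, CUR)): offset=15

Answer: 15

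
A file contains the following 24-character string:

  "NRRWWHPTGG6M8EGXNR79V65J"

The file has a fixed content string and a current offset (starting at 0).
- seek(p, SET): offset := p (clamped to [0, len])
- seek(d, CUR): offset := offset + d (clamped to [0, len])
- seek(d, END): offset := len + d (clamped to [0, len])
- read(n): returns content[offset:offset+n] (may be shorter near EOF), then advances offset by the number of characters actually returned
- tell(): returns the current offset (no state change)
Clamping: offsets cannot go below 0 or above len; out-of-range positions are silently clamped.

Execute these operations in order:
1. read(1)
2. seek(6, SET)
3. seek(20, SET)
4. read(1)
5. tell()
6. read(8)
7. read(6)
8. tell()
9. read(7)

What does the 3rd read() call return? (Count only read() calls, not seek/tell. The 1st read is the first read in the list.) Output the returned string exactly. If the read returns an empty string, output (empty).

After 1 (read(1)): returned 'N', offset=1
After 2 (seek(6, SET)): offset=6
After 3 (seek(20, SET)): offset=20
After 4 (read(1)): returned 'V', offset=21
After 5 (tell()): offset=21
After 6 (read(8)): returned '65J', offset=24
After 7 (read(6)): returned '', offset=24
After 8 (tell()): offset=24
After 9 (read(7)): returned '', offset=24

Answer: 65J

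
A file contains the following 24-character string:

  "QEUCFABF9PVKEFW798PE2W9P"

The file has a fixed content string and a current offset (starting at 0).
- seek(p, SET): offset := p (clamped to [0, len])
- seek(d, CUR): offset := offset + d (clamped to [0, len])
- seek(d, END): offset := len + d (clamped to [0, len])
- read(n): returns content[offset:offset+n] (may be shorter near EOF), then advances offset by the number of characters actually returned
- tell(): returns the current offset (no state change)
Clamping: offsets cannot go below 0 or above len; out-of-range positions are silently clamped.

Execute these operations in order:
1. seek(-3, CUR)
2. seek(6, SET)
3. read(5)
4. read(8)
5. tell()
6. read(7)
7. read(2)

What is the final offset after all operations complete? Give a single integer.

After 1 (seek(-3, CUR)): offset=0
After 2 (seek(6, SET)): offset=6
After 3 (read(5)): returned 'BF9PV', offset=11
After 4 (read(8)): returned 'KEFW798P', offset=19
After 5 (tell()): offset=19
After 6 (read(7)): returned 'E2W9P', offset=24
After 7 (read(2)): returned '', offset=24

Answer: 24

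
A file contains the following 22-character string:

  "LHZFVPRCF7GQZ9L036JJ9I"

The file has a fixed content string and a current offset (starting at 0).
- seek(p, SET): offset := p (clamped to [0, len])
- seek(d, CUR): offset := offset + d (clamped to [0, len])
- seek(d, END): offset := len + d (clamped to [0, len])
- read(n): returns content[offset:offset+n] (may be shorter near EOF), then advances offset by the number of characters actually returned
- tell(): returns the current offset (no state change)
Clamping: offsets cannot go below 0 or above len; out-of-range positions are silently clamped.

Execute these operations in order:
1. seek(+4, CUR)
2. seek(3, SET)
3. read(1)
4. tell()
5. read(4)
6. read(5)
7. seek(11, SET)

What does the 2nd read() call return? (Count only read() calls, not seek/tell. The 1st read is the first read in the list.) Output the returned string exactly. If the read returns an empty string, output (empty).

After 1 (seek(+4, CUR)): offset=4
After 2 (seek(3, SET)): offset=3
After 3 (read(1)): returned 'F', offset=4
After 4 (tell()): offset=4
After 5 (read(4)): returned 'VPRC', offset=8
After 6 (read(5)): returned 'F7GQZ', offset=13
After 7 (seek(11, SET)): offset=11

Answer: VPRC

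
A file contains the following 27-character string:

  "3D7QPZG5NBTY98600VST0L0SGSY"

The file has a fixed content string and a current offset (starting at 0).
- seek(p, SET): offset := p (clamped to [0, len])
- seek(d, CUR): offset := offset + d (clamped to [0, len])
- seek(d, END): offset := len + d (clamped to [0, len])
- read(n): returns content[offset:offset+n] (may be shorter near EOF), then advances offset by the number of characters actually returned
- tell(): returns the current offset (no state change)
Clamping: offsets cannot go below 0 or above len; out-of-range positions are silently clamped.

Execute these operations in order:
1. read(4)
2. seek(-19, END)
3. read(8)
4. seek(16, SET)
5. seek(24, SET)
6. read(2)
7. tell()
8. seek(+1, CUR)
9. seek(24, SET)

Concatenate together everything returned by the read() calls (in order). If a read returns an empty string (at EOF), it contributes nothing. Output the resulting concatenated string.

Answer: 3D7QNBTY9860GS

Derivation:
After 1 (read(4)): returned '3D7Q', offset=4
After 2 (seek(-19, END)): offset=8
After 3 (read(8)): returned 'NBTY9860', offset=16
After 4 (seek(16, SET)): offset=16
After 5 (seek(24, SET)): offset=24
After 6 (read(2)): returned 'GS', offset=26
After 7 (tell()): offset=26
After 8 (seek(+1, CUR)): offset=27
After 9 (seek(24, SET)): offset=24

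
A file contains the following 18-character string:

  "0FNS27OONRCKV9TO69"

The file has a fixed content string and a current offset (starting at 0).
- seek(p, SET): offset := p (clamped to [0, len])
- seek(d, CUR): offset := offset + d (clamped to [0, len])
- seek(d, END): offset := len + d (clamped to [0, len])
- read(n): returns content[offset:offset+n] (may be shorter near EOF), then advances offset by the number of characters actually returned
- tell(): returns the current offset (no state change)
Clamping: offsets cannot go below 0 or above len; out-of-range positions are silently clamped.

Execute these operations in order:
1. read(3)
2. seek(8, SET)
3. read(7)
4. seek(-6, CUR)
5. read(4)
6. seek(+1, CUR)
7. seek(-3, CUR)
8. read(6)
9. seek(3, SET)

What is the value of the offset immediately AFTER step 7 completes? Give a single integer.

Answer: 11

Derivation:
After 1 (read(3)): returned '0FN', offset=3
After 2 (seek(8, SET)): offset=8
After 3 (read(7)): returned 'NRCKV9T', offset=15
After 4 (seek(-6, CUR)): offset=9
After 5 (read(4)): returned 'RCKV', offset=13
After 6 (seek(+1, CUR)): offset=14
After 7 (seek(-3, CUR)): offset=11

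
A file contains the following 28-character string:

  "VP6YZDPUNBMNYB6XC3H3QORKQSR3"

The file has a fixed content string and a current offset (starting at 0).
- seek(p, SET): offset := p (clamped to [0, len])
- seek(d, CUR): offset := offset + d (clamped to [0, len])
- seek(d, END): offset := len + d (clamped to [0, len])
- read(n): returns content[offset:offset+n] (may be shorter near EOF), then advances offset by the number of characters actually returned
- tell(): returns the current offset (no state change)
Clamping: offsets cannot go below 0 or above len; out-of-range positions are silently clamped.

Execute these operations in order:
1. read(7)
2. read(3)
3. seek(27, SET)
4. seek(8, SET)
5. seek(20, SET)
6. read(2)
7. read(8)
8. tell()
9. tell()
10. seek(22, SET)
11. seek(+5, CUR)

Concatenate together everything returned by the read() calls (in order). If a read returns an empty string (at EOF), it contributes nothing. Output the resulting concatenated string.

After 1 (read(7)): returned 'VP6YZDP', offset=7
After 2 (read(3)): returned 'UNB', offset=10
After 3 (seek(27, SET)): offset=27
After 4 (seek(8, SET)): offset=8
After 5 (seek(20, SET)): offset=20
After 6 (read(2)): returned 'QO', offset=22
After 7 (read(8)): returned 'RKQSR3', offset=28
After 8 (tell()): offset=28
After 9 (tell()): offset=28
After 10 (seek(22, SET)): offset=22
After 11 (seek(+5, CUR)): offset=27

Answer: VP6YZDPUNBQORKQSR3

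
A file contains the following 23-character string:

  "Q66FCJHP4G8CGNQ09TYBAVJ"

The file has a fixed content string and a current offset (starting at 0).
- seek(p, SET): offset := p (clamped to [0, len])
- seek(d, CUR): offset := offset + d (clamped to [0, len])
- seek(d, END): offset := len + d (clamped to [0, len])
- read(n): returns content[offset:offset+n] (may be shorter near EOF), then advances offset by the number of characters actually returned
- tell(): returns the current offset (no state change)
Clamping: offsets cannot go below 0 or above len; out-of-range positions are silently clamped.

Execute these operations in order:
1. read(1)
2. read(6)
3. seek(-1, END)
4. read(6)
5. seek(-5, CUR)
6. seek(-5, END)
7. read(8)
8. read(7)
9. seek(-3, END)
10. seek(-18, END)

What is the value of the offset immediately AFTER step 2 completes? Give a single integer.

Answer: 7

Derivation:
After 1 (read(1)): returned 'Q', offset=1
After 2 (read(6)): returned '66FCJH', offset=7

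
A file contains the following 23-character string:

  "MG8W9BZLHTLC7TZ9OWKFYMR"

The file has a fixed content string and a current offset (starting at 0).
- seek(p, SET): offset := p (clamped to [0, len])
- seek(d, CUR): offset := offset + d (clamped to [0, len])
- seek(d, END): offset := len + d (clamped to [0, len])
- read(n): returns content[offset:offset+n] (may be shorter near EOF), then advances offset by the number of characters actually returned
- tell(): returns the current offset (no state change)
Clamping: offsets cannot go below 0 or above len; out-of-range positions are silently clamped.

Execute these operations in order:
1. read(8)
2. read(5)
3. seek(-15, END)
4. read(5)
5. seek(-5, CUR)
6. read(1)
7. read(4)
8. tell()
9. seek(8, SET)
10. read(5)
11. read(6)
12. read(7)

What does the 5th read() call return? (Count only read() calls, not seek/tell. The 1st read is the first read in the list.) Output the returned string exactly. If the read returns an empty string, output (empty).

Answer: TLC7

Derivation:
After 1 (read(8)): returned 'MG8W9BZL', offset=8
After 2 (read(5)): returned 'HTLC7', offset=13
After 3 (seek(-15, END)): offset=8
After 4 (read(5)): returned 'HTLC7', offset=13
After 5 (seek(-5, CUR)): offset=8
After 6 (read(1)): returned 'H', offset=9
After 7 (read(4)): returned 'TLC7', offset=13
After 8 (tell()): offset=13
After 9 (seek(8, SET)): offset=8
After 10 (read(5)): returned 'HTLC7', offset=13
After 11 (read(6)): returned 'TZ9OWK', offset=19
After 12 (read(7)): returned 'FYMR', offset=23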